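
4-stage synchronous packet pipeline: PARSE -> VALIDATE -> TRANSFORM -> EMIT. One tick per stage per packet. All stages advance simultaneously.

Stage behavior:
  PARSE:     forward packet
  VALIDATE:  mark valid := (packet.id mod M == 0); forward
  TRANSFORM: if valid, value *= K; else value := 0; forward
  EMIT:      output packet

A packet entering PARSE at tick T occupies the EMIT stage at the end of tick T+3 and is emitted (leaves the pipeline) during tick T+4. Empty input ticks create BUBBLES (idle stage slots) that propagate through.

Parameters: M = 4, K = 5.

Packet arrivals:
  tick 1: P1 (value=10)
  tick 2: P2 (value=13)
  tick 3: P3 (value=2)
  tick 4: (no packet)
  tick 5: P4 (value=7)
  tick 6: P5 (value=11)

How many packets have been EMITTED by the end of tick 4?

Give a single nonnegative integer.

Tick 1: [PARSE:P1(v=10,ok=F), VALIDATE:-, TRANSFORM:-, EMIT:-] out:-; in:P1
Tick 2: [PARSE:P2(v=13,ok=F), VALIDATE:P1(v=10,ok=F), TRANSFORM:-, EMIT:-] out:-; in:P2
Tick 3: [PARSE:P3(v=2,ok=F), VALIDATE:P2(v=13,ok=F), TRANSFORM:P1(v=0,ok=F), EMIT:-] out:-; in:P3
Tick 4: [PARSE:-, VALIDATE:P3(v=2,ok=F), TRANSFORM:P2(v=0,ok=F), EMIT:P1(v=0,ok=F)] out:-; in:-
Emitted by tick 4: []

Answer: 0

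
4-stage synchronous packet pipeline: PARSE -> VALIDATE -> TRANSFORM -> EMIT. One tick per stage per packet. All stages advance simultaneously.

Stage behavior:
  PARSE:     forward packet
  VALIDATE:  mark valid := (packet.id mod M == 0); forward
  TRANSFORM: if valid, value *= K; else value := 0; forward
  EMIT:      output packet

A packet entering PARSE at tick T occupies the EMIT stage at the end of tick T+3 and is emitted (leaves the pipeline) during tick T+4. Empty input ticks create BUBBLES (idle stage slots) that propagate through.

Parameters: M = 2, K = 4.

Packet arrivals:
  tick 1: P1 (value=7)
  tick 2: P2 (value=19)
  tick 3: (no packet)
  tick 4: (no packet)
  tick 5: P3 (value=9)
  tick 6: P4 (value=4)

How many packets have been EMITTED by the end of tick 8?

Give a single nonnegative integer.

Tick 1: [PARSE:P1(v=7,ok=F), VALIDATE:-, TRANSFORM:-, EMIT:-] out:-; in:P1
Tick 2: [PARSE:P2(v=19,ok=F), VALIDATE:P1(v=7,ok=F), TRANSFORM:-, EMIT:-] out:-; in:P2
Tick 3: [PARSE:-, VALIDATE:P2(v=19,ok=T), TRANSFORM:P1(v=0,ok=F), EMIT:-] out:-; in:-
Tick 4: [PARSE:-, VALIDATE:-, TRANSFORM:P2(v=76,ok=T), EMIT:P1(v=0,ok=F)] out:-; in:-
Tick 5: [PARSE:P3(v=9,ok=F), VALIDATE:-, TRANSFORM:-, EMIT:P2(v=76,ok=T)] out:P1(v=0); in:P3
Tick 6: [PARSE:P4(v=4,ok=F), VALIDATE:P3(v=9,ok=F), TRANSFORM:-, EMIT:-] out:P2(v=76); in:P4
Tick 7: [PARSE:-, VALIDATE:P4(v=4,ok=T), TRANSFORM:P3(v=0,ok=F), EMIT:-] out:-; in:-
Tick 8: [PARSE:-, VALIDATE:-, TRANSFORM:P4(v=16,ok=T), EMIT:P3(v=0,ok=F)] out:-; in:-
Emitted by tick 8: ['P1', 'P2']

Answer: 2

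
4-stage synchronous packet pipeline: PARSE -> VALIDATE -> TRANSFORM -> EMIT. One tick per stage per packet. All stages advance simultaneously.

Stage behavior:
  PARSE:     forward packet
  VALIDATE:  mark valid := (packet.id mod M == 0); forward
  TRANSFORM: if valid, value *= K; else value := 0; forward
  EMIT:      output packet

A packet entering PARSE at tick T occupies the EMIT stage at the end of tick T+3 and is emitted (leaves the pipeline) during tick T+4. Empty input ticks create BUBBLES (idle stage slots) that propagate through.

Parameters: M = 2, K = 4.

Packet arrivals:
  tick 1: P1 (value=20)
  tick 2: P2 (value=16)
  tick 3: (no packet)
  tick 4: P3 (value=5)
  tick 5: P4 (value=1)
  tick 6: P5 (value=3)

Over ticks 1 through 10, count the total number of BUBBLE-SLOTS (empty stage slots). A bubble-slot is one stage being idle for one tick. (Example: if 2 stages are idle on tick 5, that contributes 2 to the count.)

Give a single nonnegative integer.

Answer: 20

Derivation:
Tick 1: [PARSE:P1(v=20,ok=F), VALIDATE:-, TRANSFORM:-, EMIT:-] out:-; bubbles=3
Tick 2: [PARSE:P2(v=16,ok=F), VALIDATE:P1(v=20,ok=F), TRANSFORM:-, EMIT:-] out:-; bubbles=2
Tick 3: [PARSE:-, VALIDATE:P2(v=16,ok=T), TRANSFORM:P1(v=0,ok=F), EMIT:-] out:-; bubbles=2
Tick 4: [PARSE:P3(v=5,ok=F), VALIDATE:-, TRANSFORM:P2(v=64,ok=T), EMIT:P1(v=0,ok=F)] out:-; bubbles=1
Tick 5: [PARSE:P4(v=1,ok=F), VALIDATE:P3(v=5,ok=F), TRANSFORM:-, EMIT:P2(v=64,ok=T)] out:P1(v=0); bubbles=1
Tick 6: [PARSE:P5(v=3,ok=F), VALIDATE:P4(v=1,ok=T), TRANSFORM:P3(v=0,ok=F), EMIT:-] out:P2(v=64); bubbles=1
Tick 7: [PARSE:-, VALIDATE:P5(v=3,ok=F), TRANSFORM:P4(v=4,ok=T), EMIT:P3(v=0,ok=F)] out:-; bubbles=1
Tick 8: [PARSE:-, VALIDATE:-, TRANSFORM:P5(v=0,ok=F), EMIT:P4(v=4,ok=T)] out:P3(v=0); bubbles=2
Tick 9: [PARSE:-, VALIDATE:-, TRANSFORM:-, EMIT:P5(v=0,ok=F)] out:P4(v=4); bubbles=3
Tick 10: [PARSE:-, VALIDATE:-, TRANSFORM:-, EMIT:-] out:P5(v=0); bubbles=4
Total bubble-slots: 20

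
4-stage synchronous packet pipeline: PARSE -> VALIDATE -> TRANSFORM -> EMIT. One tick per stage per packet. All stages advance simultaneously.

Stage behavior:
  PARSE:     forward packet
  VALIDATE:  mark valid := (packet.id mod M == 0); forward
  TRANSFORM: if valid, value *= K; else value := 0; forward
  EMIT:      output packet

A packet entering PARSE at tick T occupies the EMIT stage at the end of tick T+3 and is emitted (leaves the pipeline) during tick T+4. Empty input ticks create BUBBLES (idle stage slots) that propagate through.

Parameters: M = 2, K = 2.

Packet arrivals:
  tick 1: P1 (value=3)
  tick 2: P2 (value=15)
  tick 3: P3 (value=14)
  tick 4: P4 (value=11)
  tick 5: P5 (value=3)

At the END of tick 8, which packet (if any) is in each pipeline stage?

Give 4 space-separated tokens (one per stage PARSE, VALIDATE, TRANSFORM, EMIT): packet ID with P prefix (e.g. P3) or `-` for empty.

Answer: - - - P5

Derivation:
Tick 1: [PARSE:P1(v=3,ok=F), VALIDATE:-, TRANSFORM:-, EMIT:-] out:-; in:P1
Tick 2: [PARSE:P2(v=15,ok=F), VALIDATE:P1(v=3,ok=F), TRANSFORM:-, EMIT:-] out:-; in:P2
Tick 3: [PARSE:P3(v=14,ok=F), VALIDATE:P2(v=15,ok=T), TRANSFORM:P1(v=0,ok=F), EMIT:-] out:-; in:P3
Tick 4: [PARSE:P4(v=11,ok=F), VALIDATE:P3(v=14,ok=F), TRANSFORM:P2(v=30,ok=T), EMIT:P1(v=0,ok=F)] out:-; in:P4
Tick 5: [PARSE:P5(v=3,ok=F), VALIDATE:P4(v=11,ok=T), TRANSFORM:P3(v=0,ok=F), EMIT:P2(v=30,ok=T)] out:P1(v=0); in:P5
Tick 6: [PARSE:-, VALIDATE:P5(v=3,ok=F), TRANSFORM:P4(v=22,ok=T), EMIT:P3(v=0,ok=F)] out:P2(v=30); in:-
Tick 7: [PARSE:-, VALIDATE:-, TRANSFORM:P5(v=0,ok=F), EMIT:P4(v=22,ok=T)] out:P3(v=0); in:-
Tick 8: [PARSE:-, VALIDATE:-, TRANSFORM:-, EMIT:P5(v=0,ok=F)] out:P4(v=22); in:-
At end of tick 8: ['-', '-', '-', 'P5']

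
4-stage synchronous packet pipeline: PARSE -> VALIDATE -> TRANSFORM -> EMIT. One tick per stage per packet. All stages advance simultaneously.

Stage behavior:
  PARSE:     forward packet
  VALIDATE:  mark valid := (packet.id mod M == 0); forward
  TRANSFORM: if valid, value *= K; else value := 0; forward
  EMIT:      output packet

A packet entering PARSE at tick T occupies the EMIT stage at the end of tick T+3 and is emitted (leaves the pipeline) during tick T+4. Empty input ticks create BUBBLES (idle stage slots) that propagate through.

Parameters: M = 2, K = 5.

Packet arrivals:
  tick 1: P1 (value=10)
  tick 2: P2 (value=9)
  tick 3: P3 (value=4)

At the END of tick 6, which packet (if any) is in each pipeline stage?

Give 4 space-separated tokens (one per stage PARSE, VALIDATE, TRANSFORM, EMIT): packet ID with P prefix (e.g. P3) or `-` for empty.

Answer: - - - P3

Derivation:
Tick 1: [PARSE:P1(v=10,ok=F), VALIDATE:-, TRANSFORM:-, EMIT:-] out:-; in:P1
Tick 2: [PARSE:P2(v=9,ok=F), VALIDATE:P1(v=10,ok=F), TRANSFORM:-, EMIT:-] out:-; in:P2
Tick 3: [PARSE:P3(v=4,ok=F), VALIDATE:P2(v=9,ok=T), TRANSFORM:P1(v=0,ok=F), EMIT:-] out:-; in:P3
Tick 4: [PARSE:-, VALIDATE:P3(v=4,ok=F), TRANSFORM:P2(v=45,ok=T), EMIT:P1(v=0,ok=F)] out:-; in:-
Tick 5: [PARSE:-, VALIDATE:-, TRANSFORM:P3(v=0,ok=F), EMIT:P2(v=45,ok=T)] out:P1(v=0); in:-
Tick 6: [PARSE:-, VALIDATE:-, TRANSFORM:-, EMIT:P3(v=0,ok=F)] out:P2(v=45); in:-
At end of tick 6: ['-', '-', '-', 'P3']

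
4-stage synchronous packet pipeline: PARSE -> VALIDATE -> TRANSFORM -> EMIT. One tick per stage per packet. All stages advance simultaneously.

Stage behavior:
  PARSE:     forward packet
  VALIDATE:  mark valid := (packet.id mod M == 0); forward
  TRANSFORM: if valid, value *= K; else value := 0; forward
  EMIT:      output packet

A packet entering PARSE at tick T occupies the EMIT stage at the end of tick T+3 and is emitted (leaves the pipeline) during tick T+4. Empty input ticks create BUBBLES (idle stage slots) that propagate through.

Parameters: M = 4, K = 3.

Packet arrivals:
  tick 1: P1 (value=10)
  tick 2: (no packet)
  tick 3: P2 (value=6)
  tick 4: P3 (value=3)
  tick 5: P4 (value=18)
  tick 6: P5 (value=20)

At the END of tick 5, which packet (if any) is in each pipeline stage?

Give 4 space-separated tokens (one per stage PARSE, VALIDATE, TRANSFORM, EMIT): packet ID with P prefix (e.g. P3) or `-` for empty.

Tick 1: [PARSE:P1(v=10,ok=F), VALIDATE:-, TRANSFORM:-, EMIT:-] out:-; in:P1
Tick 2: [PARSE:-, VALIDATE:P1(v=10,ok=F), TRANSFORM:-, EMIT:-] out:-; in:-
Tick 3: [PARSE:P2(v=6,ok=F), VALIDATE:-, TRANSFORM:P1(v=0,ok=F), EMIT:-] out:-; in:P2
Tick 4: [PARSE:P3(v=3,ok=F), VALIDATE:P2(v=6,ok=F), TRANSFORM:-, EMIT:P1(v=0,ok=F)] out:-; in:P3
Tick 5: [PARSE:P4(v=18,ok=F), VALIDATE:P3(v=3,ok=F), TRANSFORM:P2(v=0,ok=F), EMIT:-] out:P1(v=0); in:P4
At end of tick 5: ['P4', 'P3', 'P2', '-']

Answer: P4 P3 P2 -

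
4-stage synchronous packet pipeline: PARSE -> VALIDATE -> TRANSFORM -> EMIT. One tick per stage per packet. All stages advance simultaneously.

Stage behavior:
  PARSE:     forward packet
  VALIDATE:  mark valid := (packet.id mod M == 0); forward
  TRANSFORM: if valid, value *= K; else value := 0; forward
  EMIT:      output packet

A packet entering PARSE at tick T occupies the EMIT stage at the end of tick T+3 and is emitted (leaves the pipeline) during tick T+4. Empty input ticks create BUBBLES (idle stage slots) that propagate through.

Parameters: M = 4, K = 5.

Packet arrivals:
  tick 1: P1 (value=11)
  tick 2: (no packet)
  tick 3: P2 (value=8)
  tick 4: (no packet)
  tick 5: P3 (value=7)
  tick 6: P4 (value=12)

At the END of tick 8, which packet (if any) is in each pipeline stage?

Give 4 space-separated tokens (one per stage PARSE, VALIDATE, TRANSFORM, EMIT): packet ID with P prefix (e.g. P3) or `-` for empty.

Tick 1: [PARSE:P1(v=11,ok=F), VALIDATE:-, TRANSFORM:-, EMIT:-] out:-; in:P1
Tick 2: [PARSE:-, VALIDATE:P1(v=11,ok=F), TRANSFORM:-, EMIT:-] out:-; in:-
Tick 3: [PARSE:P2(v=8,ok=F), VALIDATE:-, TRANSFORM:P1(v=0,ok=F), EMIT:-] out:-; in:P2
Tick 4: [PARSE:-, VALIDATE:P2(v=8,ok=F), TRANSFORM:-, EMIT:P1(v=0,ok=F)] out:-; in:-
Tick 5: [PARSE:P3(v=7,ok=F), VALIDATE:-, TRANSFORM:P2(v=0,ok=F), EMIT:-] out:P1(v=0); in:P3
Tick 6: [PARSE:P4(v=12,ok=F), VALIDATE:P3(v=7,ok=F), TRANSFORM:-, EMIT:P2(v=0,ok=F)] out:-; in:P4
Tick 7: [PARSE:-, VALIDATE:P4(v=12,ok=T), TRANSFORM:P3(v=0,ok=F), EMIT:-] out:P2(v=0); in:-
Tick 8: [PARSE:-, VALIDATE:-, TRANSFORM:P4(v=60,ok=T), EMIT:P3(v=0,ok=F)] out:-; in:-
At end of tick 8: ['-', '-', 'P4', 'P3']

Answer: - - P4 P3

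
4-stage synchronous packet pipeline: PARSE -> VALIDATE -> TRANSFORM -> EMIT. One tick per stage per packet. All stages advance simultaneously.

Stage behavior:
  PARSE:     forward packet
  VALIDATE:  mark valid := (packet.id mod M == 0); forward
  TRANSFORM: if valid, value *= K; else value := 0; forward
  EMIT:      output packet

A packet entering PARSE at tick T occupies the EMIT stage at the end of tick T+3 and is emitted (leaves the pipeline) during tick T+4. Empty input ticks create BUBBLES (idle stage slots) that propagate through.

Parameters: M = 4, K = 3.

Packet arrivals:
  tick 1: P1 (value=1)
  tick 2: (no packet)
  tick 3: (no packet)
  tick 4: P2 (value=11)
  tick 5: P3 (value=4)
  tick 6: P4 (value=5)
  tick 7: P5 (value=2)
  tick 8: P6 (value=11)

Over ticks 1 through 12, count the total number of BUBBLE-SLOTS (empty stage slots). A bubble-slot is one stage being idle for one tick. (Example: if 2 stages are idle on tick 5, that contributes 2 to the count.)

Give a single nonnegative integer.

Answer: 24

Derivation:
Tick 1: [PARSE:P1(v=1,ok=F), VALIDATE:-, TRANSFORM:-, EMIT:-] out:-; bubbles=3
Tick 2: [PARSE:-, VALIDATE:P1(v=1,ok=F), TRANSFORM:-, EMIT:-] out:-; bubbles=3
Tick 3: [PARSE:-, VALIDATE:-, TRANSFORM:P1(v=0,ok=F), EMIT:-] out:-; bubbles=3
Tick 4: [PARSE:P2(v=11,ok=F), VALIDATE:-, TRANSFORM:-, EMIT:P1(v=0,ok=F)] out:-; bubbles=2
Tick 5: [PARSE:P3(v=4,ok=F), VALIDATE:P2(v=11,ok=F), TRANSFORM:-, EMIT:-] out:P1(v=0); bubbles=2
Tick 6: [PARSE:P4(v=5,ok=F), VALIDATE:P3(v=4,ok=F), TRANSFORM:P2(v=0,ok=F), EMIT:-] out:-; bubbles=1
Tick 7: [PARSE:P5(v=2,ok=F), VALIDATE:P4(v=5,ok=T), TRANSFORM:P3(v=0,ok=F), EMIT:P2(v=0,ok=F)] out:-; bubbles=0
Tick 8: [PARSE:P6(v=11,ok=F), VALIDATE:P5(v=2,ok=F), TRANSFORM:P4(v=15,ok=T), EMIT:P3(v=0,ok=F)] out:P2(v=0); bubbles=0
Tick 9: [PARSE:-, VALIDATE:P6(v=11,ok=F), TRANSFORM:P5(v=0,ok=F), EMIT:P4(v=15,ok=T)] out:P3(v=0); bubbles=1
Tick 10: [PARSE:-, VALIDATE:-, TRANSFORM:P6(v=0,ok=F), EMIT:P5(v=0,ok=F)] out:P4(v=15); bubbles=2
Tick 11: [PARSE:-, VALIDATE:-, TRANSFORM:-, EMIT:P6(v=0,ok=F)] out:P5(v=0); bubbles=3
Tick 12: [PARSE:-, VALIDATE:-, TRANSFORM:-, EMIT:-] out:P6(v=0); bubbles=4
Total bubble-slots: 24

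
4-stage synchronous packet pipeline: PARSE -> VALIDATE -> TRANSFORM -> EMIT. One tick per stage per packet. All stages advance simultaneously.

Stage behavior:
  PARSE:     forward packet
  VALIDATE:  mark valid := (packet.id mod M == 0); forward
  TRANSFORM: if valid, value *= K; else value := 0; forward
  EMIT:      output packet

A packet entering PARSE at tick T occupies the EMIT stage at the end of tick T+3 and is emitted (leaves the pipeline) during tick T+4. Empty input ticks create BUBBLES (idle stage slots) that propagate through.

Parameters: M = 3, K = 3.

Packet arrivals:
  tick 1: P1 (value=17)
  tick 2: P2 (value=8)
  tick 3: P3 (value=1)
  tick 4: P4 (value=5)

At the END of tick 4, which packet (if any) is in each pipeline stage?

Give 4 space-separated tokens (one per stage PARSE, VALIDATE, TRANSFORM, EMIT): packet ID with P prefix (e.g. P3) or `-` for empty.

Answer: P4 P3 P2 P1

Derivation:
Tick 1: [PARSE:P1(v=17,ok=F), VALIDATE:-, TRANSFORM:-, EMIT:-] out:-; in:P1
Tick 2: [PARSE:P2(v=8,ok=F), VALIDATE:P1(v=17,ok=F), TRANSFORM:-, EMIT:-] out:-; in:P2
Tick 3: [PARSE:P3(v=1,ok=F), VALIDATE:P2(v=8,ok=F), TRANSFORM:P1(v=0,ok=F), EMIT:-] out:-; in:P3
Tick 4: [PARSE:P4(v=5,ok=F), VALIDATE:P3(v=1,ok=T), TRANSFORM:P2(v=0,ok=F), EMIT:P1(v=0,ok=F)] out:-; in:P4
At end of tick 4: ['P4', 'P3', 'P2', 'P1']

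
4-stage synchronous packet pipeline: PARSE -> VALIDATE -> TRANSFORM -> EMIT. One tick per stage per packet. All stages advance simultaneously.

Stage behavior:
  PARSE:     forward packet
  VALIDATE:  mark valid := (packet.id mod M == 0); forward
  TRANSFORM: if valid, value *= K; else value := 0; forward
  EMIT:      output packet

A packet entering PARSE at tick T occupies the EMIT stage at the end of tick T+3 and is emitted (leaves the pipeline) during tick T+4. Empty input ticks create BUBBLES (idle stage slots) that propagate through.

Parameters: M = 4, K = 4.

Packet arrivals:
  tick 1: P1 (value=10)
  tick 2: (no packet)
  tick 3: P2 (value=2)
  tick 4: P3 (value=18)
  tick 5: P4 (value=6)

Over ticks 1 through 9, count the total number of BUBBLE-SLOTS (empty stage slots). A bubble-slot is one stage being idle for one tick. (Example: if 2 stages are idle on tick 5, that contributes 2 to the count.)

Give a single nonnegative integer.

Answer: 20

Derivation:
Tick 1: [PARSE:P1(v=10,ok=F), VALIDATE:-, TRANSFORM:-, EMIT:-] out:-; bubbles=3
Tick 2: [PARSE:-, VALIDATE:P1(v=10,ok=F), TRANSFORM:-, EMIT:-] out:-; bubbles=3
Tick 3: [PARSE:P2(v=2,ok=F), VALIDATE:-, TRANSFORM:P1(v=0,ok=F), EMIT:-] out:-; bubbles=2
Tick 4: [PARSE:P3(v=18,ok=F), VALIDATE:P2(v=2,ok=F), TRANSFORM:-, EMIT:P1(v=0,ok=F)] out:-; bubbles=1
Tick 5: [PARSE:P4(v=6,ok=F), VALIDATE:P3(v=18,ok=F), TRANSFORM:P2(v=0,ok=F), EMIT:-] out:P1(v=0); bubbles=1
Tick 6: [PARSE:-, VALIDATE:P4(v=6,ok=T), TRANSFORM:P3(v=0,ok=F), EMIT:P2(v=0,ok=F)] out:-; bubbles=1
Tick 7: [PARSE:-, VALIDATE:-, TRANSFORM:P4(v=24,ok=T), EMIT:P3(v=0,ok=F)] out:P2(v=0); bubbles=2
Tick 8: [PARSE:-, VALIDATE:-, TRANSFORM:-, EMIT:P4(v=24,ok=T)] out:P3(v=0); bubbles=3
Tick 9: [PARSE:-, VALIDATE:-, TRANSFORM:-, EMIT:-] out:P4(v=24); bubbles=4
Total bubble-slots: 20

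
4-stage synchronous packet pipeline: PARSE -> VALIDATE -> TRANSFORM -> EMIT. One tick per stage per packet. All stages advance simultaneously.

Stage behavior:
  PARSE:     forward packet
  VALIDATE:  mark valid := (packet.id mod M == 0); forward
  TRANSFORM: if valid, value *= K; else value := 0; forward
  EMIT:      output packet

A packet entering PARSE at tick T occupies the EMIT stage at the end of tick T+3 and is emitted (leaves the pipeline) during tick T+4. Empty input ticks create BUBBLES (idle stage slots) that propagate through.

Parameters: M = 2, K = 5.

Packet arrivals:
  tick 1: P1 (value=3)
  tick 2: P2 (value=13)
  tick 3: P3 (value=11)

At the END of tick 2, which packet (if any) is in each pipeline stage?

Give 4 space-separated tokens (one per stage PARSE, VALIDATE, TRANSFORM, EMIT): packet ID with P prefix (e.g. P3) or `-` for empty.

Tick 1: [PARSE:P1(v=3,ok=F), VALIDATE:-, TRANSFORM:-, EMIT:-] out:-; in:P1
Tick 2: [PARSE:P2(v=13,ok=F), VALIDATE:P1(v=3,ok=F), TRANSFORM:-, EMIT:-] out:-; in:P2
At end of tick 2: ['P2', 'P1', '-', '-']

Answer: P2 P1 - -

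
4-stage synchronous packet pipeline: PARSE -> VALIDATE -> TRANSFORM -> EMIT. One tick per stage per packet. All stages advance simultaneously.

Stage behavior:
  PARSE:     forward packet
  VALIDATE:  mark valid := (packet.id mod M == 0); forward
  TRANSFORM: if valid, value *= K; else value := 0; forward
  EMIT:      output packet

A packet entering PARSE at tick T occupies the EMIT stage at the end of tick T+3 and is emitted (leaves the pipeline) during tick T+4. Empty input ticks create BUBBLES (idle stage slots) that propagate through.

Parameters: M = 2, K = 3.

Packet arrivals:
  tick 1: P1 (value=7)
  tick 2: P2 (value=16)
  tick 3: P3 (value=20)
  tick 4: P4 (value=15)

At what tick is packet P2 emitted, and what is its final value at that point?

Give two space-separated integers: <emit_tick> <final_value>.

Tick 1: [PARSE:P1(v=7,ok=F), VALIDATE:-, TRANSFORM:-, EMIT:-] out:-; in:P1
Tick 2: [PARSE:P2(v=16,ok=F), VALIDATE:P1(v=7,ok=F), TRANSFORM:-, EMIT:-] out:-; in:P2
Tick 3: [PARSE:P3(v=20,ok=F), VALIDATE:P2(v=16,ok=T), TRANSFORM:P1(v=0,ok=F), EMIT:-] out:-; in:P3
Tick 4: [PARSE:P4(v=15,ok=F), VALIDATE:P3(v=20,ok=F), TRANSFORM:P2(v=48,ok=T), EMIT:P1(v=0,ok=F)] out:-; in:P4
Tick 5: [PARSE:-, VALIDATE:P4(v=15,ok=T), TRANSFORM:P3(v=0,ok=F), EMIT:P2(v=48,ok=T)] out:P1(v=0); in:-
Tick 6: [PARSE:-, VALIDATE:-, TRANSFORM:P4(v=45,ok=T), EMIT:P3(v=0,ok=F)] out:P2(v=48); in:-
Tick 7: [PARSE:-, VALIDATE:-, TRANSFORM:-, EMIT:P4(v=45,ok=T)] out:P3(v=0); in:-
Tick 8: [PARSE:-, VALIDATE:-, TRANSFORM:-, EMIT:-] out:P4(v=45); in:-
P2: arrives tick 2, valid=True (id=2, id%2=0), emit tick 6, final value 48

Answer: 6 48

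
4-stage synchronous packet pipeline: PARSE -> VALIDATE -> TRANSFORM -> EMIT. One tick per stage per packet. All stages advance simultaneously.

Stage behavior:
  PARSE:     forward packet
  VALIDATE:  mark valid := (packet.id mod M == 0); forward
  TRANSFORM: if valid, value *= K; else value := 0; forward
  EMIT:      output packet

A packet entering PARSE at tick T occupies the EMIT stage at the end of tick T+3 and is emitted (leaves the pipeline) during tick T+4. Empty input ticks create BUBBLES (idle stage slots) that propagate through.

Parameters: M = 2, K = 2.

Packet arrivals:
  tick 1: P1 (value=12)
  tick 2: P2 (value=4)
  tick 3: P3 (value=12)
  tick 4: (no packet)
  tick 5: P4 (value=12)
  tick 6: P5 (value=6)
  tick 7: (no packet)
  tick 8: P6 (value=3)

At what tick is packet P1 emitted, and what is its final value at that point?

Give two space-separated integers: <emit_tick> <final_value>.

Answer: 5 0

Derivation:
Tick 1: [PARSE:P1(v=12,ok=F), VALIDATE:-, TRANSFORM:-, EMIT:-] out:-; in:P1
Tick 2: [PARSE:P2(v=4,ok=F), VALIDATE:P1(v=12,ok=F), TRANSFORM:-, EMIT:-] out:-; in:P2
Tick 3: [PARSE:P3(v=12,ok=F), VALIDATE:P2(v=4,ok=T), TRANSFORM:P1(v=0,ok=F), EMIT:-] out:-; in:P3
Tick 4: [PARSE:-, VALIDATE:P3(v=12,ok=F), TRANSFORM:P2(v=8,ok=T), EMIT:P1(v=0,ok=F)] out:-; in:-
Tick 5: [PARSE:P4(v=12,ok=F), VALIDATE:-, TRANSFORM:P3(v=0,ok=F), EMIT:P2(v=8,ok=T)] out:P1(v=0); in:P4
Tick 6: [PARSE:P5(v=6,ok=F), VALIDATE:P4(v=12,ok=T), TRANSFORM:-, EMIT:P3(v=0,ok=F)] out:P2(v=8); in:P5
Tick 7: [PARSE:-, VALIDATE:P5(v=6,ok=F), TRANSFORM:P4(v=24,ok=T), EMIT:-] out:P3(v=0); in:-
Tick 8: [PARSE:P6(v=3,ok=F), VALIDATE:-, TRANSFORM:P5(v=0,ok=F), EMIT:P4(v=24,ok=T)] out:-; in:P6
Tick 9: [PARSE:-, VALIDATE:P6(v=3,ok=T), TRANSFORM:-, EMIT:P5(v=0,ok=F)] out:P4(v=24); in:-
Tick 10: [PARSE:-, VALIDATE:-, TRANSFORM:P6(v=6,ok=T), EMIT:-] out:P5(v=0); in:-
Tick 11: [PARSE:-, VALIDATE:-, TRANSFORM:-, EMIT:P6(v=6,ok=T)] out:-; in:-
Tick 12: [PARSE:-, VALIDATE:-, TRANSFORM:-, EMIT:-] out:P6(v=6); in:-
P1: arrives tick 1, valid=False (id=1, id%2=1), emit tick 5, final value 0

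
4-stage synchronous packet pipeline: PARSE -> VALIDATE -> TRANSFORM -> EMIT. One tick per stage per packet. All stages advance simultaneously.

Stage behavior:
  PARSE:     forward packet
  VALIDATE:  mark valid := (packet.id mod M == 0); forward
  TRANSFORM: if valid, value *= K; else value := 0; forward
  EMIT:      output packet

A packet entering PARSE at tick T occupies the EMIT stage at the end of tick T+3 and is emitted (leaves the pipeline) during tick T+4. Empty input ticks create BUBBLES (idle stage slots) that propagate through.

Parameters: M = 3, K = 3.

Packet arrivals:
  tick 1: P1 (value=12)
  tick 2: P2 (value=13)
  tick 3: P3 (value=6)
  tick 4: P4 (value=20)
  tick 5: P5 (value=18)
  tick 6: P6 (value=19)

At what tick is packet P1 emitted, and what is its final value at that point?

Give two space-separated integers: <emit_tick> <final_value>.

Tick 1: [PARSE:P1(v=12,ok=F), VALIDATE:-, TRANSFORM:-, EMIT:-] out:-; in:P1
Tick 2: [PARSE:P2(v=13,ok=F), VALIDATE:P1(v=12,ok=F), TRANSFORM:-, EMIT:-] out:-; in:P2
Tick 3: [PARSE:P3(v=6,ok=F), VALIDATE:P2(v=13,ok=F), TRANSFORM:P1(v=0,ok=F), EMIT:-] out:-; in:P3
Tick 4: [PARSE:P4(v=20,ok=F), VALIDATE:P3(v=6,ok=T), TRANSFORM:P2(v=0,ok=F), EMIT:P1(v=0,ok=F)] out:-; in:P4
Tick 5: [PARSE:P5(v=18,ok=F), VALIDATE:P4(v=20,ok=F), TRANSFORM:P3(v=18,ok=T), EMIT:P2(v=0,ok=F)] out:P1(v=0); in:P5
Tick 6: [PARSE:P6(v=19,ok=F), VALIDATE:P5(v=18,ok=F), TRANSFORM:P4(v=0,ok=F), EMIT:P3(v=18,ok=T)] out:P2(v=0); in:P6
Tick 7: [PARSE:-, VALIDATE:P6(v=19,ok=T), TRANSFORM:P5(v=0,ok=F), EMIT:P4(v=0,ok=F)] out:P3(v=18); in:-
Tick 8: [PARSE:-, VALIDATE:-, TRANSFORM:P6(v=57,ok=T), EMIT:P5(v=0,ok=F)] out:P4(v=0); in:-
Tick 9: [PARSE:-, VALIDATE:-, TRANSFORM:-, EMIT:P6(v=57,ok=T)] out:P5(v=0); in:-
Tick 10: [PARSE:-, VALIDATE:-, TRANSFORM:-, EMIT:-] out:P6(v=57); in:-
P1: arrives tick 1, valid=False (id=1, id%3=1), emit tick 5, final value 0

Answer: 5 0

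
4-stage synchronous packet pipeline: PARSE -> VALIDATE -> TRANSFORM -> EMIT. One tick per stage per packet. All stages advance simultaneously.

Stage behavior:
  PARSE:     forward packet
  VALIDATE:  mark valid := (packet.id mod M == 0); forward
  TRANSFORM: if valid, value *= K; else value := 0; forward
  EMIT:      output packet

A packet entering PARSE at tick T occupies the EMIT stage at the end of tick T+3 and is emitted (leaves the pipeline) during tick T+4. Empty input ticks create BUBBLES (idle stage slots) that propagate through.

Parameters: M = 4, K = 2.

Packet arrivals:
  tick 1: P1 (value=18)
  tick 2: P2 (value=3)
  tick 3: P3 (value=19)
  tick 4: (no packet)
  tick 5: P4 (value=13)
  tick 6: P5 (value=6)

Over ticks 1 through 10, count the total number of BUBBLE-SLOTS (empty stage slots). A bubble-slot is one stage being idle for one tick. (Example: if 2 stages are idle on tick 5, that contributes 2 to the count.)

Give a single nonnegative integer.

Tick 1: [PARSE:P1(v=18,ok=F), VALIDATE:-, TRANSFORM:-, EMIT:-] out:-; bubbles=3
Tick 2: [PARSE:P2(v=3,ok=F), VALIDATE:P1(v=18,ok=F), TRANSFORM:-, EMIT:-] out:-; bubbles=2
Tick 3: [PARSE:P3(v=19,ok=F), VALIDATE:P2(v=3,ok=F), TRANSFORM:P1(v=0,ok=F), EMIT:-] out:-; bubbles=1
Tick 4: [PARSE:-, VALIDATE:P3(v=19,ok=F), TRANSFORM:P2(v=0,ok=F), EMIT:P1(v=0,ok=F)] out:-; bubbles=1
Tick 5: [PARSE:P4(v=13,ok=F), VALIDATE:-, TRANSFORM:P3(v=0,ok=F), EMIT:P2(v=0,ok=F)] out:P1(v=0); bubbles=1
Tick 6: [PARSE:P5(v=6,ok=F), VALIDATE:P4(v=13,ok=T), TRANSFORM:-, EMIT:P3(v=0,ok=F)] out:P2(v=0); bubbles=1
Tick 7: [PARSE:-, VALIDATE:P5(v=6,ok=F), TRANSFORM:P4(v=26,ok=T), EMIT:-] out:P3(v=0); bubbles=2
Tick 8: [PARSE:-, VALIDATE:-, TRANSFORM:P5(v=0,ok=F), EMIT:P4(v=26,ok=T)] out:-; bubbles=2
Tick 9: [PARSE:-, VALIDATE:-, TRANSFORM:-, EMIT:P5(v=0,ok=F)] out:P4(v=26); bubbles=3
Tick 10: [PARSE:-, VALIDATE:-, TRANSFORM:-, EMIT:-] out:P5(v=0); bubbles=4
Total bubble-slots: 20

Answer: 20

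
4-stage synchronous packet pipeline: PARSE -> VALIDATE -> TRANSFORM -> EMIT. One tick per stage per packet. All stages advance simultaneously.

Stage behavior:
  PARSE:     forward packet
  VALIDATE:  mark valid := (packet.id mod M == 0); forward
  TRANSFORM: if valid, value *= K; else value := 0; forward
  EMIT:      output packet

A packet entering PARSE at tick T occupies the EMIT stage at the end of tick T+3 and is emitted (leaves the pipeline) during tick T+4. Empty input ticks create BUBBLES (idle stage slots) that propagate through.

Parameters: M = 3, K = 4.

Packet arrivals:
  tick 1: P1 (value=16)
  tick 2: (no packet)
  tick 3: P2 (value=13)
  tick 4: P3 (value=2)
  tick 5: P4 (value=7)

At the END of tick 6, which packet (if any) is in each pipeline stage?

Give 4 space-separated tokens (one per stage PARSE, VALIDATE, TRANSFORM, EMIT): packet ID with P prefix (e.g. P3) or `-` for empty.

Answer: - P4 P3 P2

Derivation:
Tick 1: [PARSE:P1(v=16,ok=F), VALIDATE:-, TRANSFORM:-, EMIT:-] out:-; in:P1
Tick 2: [PARSE:-, VALIDATE:P1(v=16,ok=F), TRANSFORM:-, EMIT:-] out:-; in:-
Tick 3: [PARSE:P2(v=13,ok=F), VALIDATE:-, TRANSFORM:P1(v=0,ok=F), EMIT:-] out:-; in:P2
Tick 4: [PARSE:P3(v=2,ok=F), VALIDATE:P2(v=13,ok=F), TRANSFORM:-, EMIT:P1(v=0,ok=F)] out:-; in:P3
Tick 5: [PARSE:P4(v=7,ok=F), VALIDATE:P3(v=2,ok=T), TRANSFORM:P2(v=0,ok=F), EMIT:-] out:P1(v=0); in:P4
Tick 6: [PARSE:-, VALIDATE:P4(v=7,ok=F), TRANSFORM:P3(v=8,ok=T), EMIT:P2(v=0,ok=F)] out:-; in:-
At end of tick 6: ['-', 'P4', 'P3', 'P2']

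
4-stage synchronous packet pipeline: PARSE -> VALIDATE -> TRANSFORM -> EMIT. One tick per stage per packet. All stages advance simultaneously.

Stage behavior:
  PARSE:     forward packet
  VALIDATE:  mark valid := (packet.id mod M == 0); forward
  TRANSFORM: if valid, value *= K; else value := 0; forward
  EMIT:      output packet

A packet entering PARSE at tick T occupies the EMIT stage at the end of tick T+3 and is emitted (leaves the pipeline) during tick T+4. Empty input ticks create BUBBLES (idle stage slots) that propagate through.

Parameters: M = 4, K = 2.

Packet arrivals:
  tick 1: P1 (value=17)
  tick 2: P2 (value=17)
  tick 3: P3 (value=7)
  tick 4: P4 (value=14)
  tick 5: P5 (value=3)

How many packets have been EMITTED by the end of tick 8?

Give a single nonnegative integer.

Tick 1: [PARSE:P1(v=17,ok=F), VALIDATE:-, TRANSFORM:-, EMIT:-] out:-; in:P1
Tick 2: [PARSE:P2(v=17,ok=F), VALIDATE:P1(v=17,ok=F), TRANSFORM:-, EMIT:-] out:-; in:P2
Tick 3: [PARSE:P3(v=7,ok=F), VALIDATE:P2(v=17,ok=F), TRANSFORM:P1(v=0,ok=F), EMIT:-] out:-; in:P3
Tick 4: [PARSE:P4(v=14,ok=F), VALIDATE:P3(v=7,ok=F), TRANSFORM:P2(v=0,ok=F), EMIT:P1(v=0,ok=F)] out:-; in:P4
Tick 5: [PARSE:P5(v=3,ok=F), VALIDATE:P4(v=14,ok=T), TRANSFORM:P3(v=0,ok=F), EMIT:P2(v=0,ok=F)] out:P1(v=0); in:P5
Tick 6: [PARSE:-, VALIDATE:P5(v=3,ok=F), TRANSFORM:P4(v=28,ok=T), EMIT:P3(v=0,ok=F)] out:P2(v=0); in:-
Tick 7: [PARSE:-, VALIDATE:-, TRANSFORM:P5(v=0,ok=F), EMIT:P4(v=28,ok=T)] out:P3(v=0); in:-
Tick 8: [PARSE:-, VALIDATE:-, TRANSFORM:-, EMIT:P5(v=0,ok=F)] out:P4(v=28); in:-
Emitted by tick 8: ['P1', 'P2', 'P3', 'P4']

Answer: 4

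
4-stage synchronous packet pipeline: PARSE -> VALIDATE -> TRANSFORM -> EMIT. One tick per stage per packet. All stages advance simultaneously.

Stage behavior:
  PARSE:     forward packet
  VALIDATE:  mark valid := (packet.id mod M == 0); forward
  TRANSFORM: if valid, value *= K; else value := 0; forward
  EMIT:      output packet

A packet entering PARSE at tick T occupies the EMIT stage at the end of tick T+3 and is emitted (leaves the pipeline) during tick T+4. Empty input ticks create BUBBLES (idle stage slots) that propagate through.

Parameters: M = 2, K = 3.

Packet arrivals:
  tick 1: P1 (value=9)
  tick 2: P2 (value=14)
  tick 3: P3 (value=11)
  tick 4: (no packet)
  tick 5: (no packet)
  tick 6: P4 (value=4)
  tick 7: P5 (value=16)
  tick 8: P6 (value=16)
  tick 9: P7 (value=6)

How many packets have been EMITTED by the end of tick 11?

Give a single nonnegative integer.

Answer: 5

Derivation:
Tick 1: [PARSE:P1(v=9,ok=F), VALIDATE:-, TRANSFORM:-, EMIT:-] out:-; in:P1
Tick 2: [PARSE:P2(v=14,ok=F), VALIDATE:P1(v=9,ok=F), TRANSFORM:-, EMIT:-] out:-; in:P2
Tick 3: [PARSE:P3(v=11,ok=F), VALIDATE:P2(v=14,ok=T), TRANSFORM:P1(v=0,ok=F), EMIT:-] out:-; in:P3
Tick 4: [PARSE:-, VALIDATE:P3(v=11,ok=F), TRANSFORM:P2(v=42,ok=T), EMIT:P1(v=0,ok=F)] out:-; in:-
Tick 5: [PARSE:-, VALIDATE:-, TRANSFORM:P3(v=0,ok=F), EMIT:P2(v=42,ok=T)] out:P1(v=0); in:-
Tick 6: [PARSE:P4(v=4,ok=F), VALIDATE:-, TRANSFORM:-, EMIT:P3(v=0,ok=F)] out:P2(v=42); in:P4
Tick 7: [PARSE:P5(v=16,ok=F), VALIDATE:P4(v=4,ok=T), TRANSFORM:-, EMIT:-] out:P3(v=0); in:P5
Tick 8: [PARSE:P6(v=16,ok=F), VALIDATE:P5(v=16,ok=F), TRANSFORM:P4(v=12,ok=T), EMIT:-] out:-; in:P6
Tick 9: [PARSE:P7(v=6,ok=F), VALIDATE:P6(v=16,ok=T), TRANSFORM:P5(v=0,ok=F), EMIT:P4(v=12,ok=T)] out:-; in:P7
Tick 10: [PARSE:-, VALIDATE:P7(v=6,ok=F), TRANSFORM:P6(v=48,ok=T), EMIT:P5(v=0,ok=F)] out:P4(v=12); in:-
Tick 11: [PARSE:-, VALIDATE:-, TRANSFORM:P7(v=0,ok=F), EMIT:P6(v=48,ok=T)] out:P5(v=0); in:-
Emitted by tick 11: ['P1', 'P2', 'P3', 'P4', 'P5']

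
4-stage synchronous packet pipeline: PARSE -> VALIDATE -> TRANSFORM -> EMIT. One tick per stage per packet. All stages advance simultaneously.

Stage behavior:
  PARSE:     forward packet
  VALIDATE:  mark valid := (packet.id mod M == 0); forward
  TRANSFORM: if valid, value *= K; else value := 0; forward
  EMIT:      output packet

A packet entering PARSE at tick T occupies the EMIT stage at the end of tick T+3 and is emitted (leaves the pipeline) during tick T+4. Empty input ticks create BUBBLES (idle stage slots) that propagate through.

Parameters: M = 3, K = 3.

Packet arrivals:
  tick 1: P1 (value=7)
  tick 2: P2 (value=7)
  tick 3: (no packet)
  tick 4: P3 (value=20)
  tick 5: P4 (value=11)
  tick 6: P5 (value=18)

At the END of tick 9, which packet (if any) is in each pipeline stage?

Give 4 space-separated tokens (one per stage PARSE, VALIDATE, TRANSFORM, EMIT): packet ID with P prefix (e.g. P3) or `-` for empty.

Tick 1: [PARSE:P1(v=7,ok=F), VALIDATE:-, TRANSFORM:-, EMIT:-] out:-; in:P1
Tick 2: [PARSE:P2(v=7,ok=F), VALIDATE:P1(v=7,ok=F), TRANSFORM:-, EMIT:-] out:-; in:P2
Tick 3: [PARSE:-, VALIDATE:P2(v=7,ok=F), TRANSFORM:P1(v=0,ok=F), EMIT:-] out:-; in:-
Tick 4: [PARSE:P3(v=20,ok=F), VALIDATE:-, TRANSFORM:P2(v=0,ok=F), EMIT:P1(v=0,ok=F)] out:-; in:P3
Tick 5: [PARSE:P4(v=11,ok=F), VALIDATE:P3(v=20,ok=T), TRANSFORM:-, EMIT:P2(v=0,ok=F)] out:P1(v=0); in:P4
Tick 6: [PARSE:P5(v=18,ok=F), VALIDATE:P4(v=11,ok=F), TRANSFORM:P3(v=60,ok=T), EMIT:-] out:P2(v=0); in:P5
Tick 7: [PARSE:-, VALIDATE:P5(v=18,ok=F), TRANSFORM:P4(v=0,ok=F), EMIT:P3(v=60,ok=T)] out:-; in:-
Tick 8: [PARSE:-, VALIDATE:-, TRANSFORM:P5(v=0,ok=F), EMIT:P4(v=0,ok=F)] out:P3(v=60); in:-
Tick 9: [PARSE:-, VALIDATE:-, TRANSFORM:-, EMIT:P5(v=0,ok=F)] out:P4(v=0); in:-
At end of tick 9: ['-', '-', '-', 'P5']

Answer: - - - P5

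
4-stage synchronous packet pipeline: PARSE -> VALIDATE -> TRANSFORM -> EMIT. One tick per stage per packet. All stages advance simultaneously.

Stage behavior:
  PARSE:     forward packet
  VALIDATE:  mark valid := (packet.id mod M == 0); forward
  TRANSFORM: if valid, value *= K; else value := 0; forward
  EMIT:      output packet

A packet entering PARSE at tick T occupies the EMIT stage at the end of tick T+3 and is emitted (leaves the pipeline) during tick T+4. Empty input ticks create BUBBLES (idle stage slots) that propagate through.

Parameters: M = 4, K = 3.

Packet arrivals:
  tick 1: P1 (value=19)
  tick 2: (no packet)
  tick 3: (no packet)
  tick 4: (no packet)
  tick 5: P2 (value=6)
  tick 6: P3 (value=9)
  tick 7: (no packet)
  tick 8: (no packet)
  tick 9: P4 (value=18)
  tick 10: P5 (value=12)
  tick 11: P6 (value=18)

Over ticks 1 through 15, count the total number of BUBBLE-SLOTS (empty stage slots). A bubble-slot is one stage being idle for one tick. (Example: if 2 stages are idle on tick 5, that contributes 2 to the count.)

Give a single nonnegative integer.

Answer: 36

Derivation:
Tick 1: [PARSE:P1(v=19,ok=F), VALIDATE:-, TRANSFORM:-, EMIT:-] out:-; bubbles=3
Tick 2: [PARSE:-, VALIDATE:P1(v=19,ok=F), TRANSFORM:-, EMIT:-] out:-; bubbles=3
Tick 3: [PARSE:-, VALIDATE:-, TRANSFORM:P1(v=0,ok=F), EMIT:-] out:-; bubbles=3
Tick 4: [PARSE:-, VALIDATE:-, TRANSFORM:-, EMIT:P1(v=0,ok=F)] out:-; bubbles=3
Tick 5: [PARSE:P2(v=6,ok=F), VALIDATE:-, TRANSFORM:-, EMIT:-] out:P1(v=0); bubbles=3
Tick 6: [PARSE:P3(v=9,ok=F), VALIDATE:P2(v=6,ok=F), TRANSFORM:-, EMIT:-] out:-; bubbles=2
Tick 7: [PARSE:-, VALIDATE:P3(v=9,ok=F), TRANSFORM:P2(v=0,ok=F), EMIT:-] out:-; bubbles=2
Tick 8: [PARSE:-, VALIDATE:-, TRANSFORM:P3(v=0,ok=F), EMIT:P2(v=0,ok=F)] out:-; bubbles=2
Tick 9: [PARSE:P4(v=18,ok=F), VALIDATE:-, TRANSFORM:-, EMIT:P3(v=0,ok=F)] out:P2(v=0); bubbles=2
Tick 10: [PARSE:P5(v=12,ok=F), VALIDATE:P4(v=18,ok=T), TRANSFORM:-, EMIT:-] out:P3(v=0); bubbles=2
Tick 11: [PARSE:P6(v=18,ok=F), VALIDATE:P5(v=12,ok=F), TRANSFORM:P4(v=54,ok=T), EMIT:-] out:-; bubbles=1
Tick 12: [PARSE:-, VALIDATE:P6(v=18,ok=F), TRANSFORM:P5(v=0,ok=F), EMIT:P4(v=54,ok=T)] out:-; bubbles=1
Tick 13: [PARSE:-, VALIDATE:-, TRANSFORM:P6(v=0,ok=F), EMIT:P5(v=0,ok=F)] out:P4(v=54); bubbles=2
Tick 14: [PARSE:-, VALIDATE:-, TRANSFORM:-, EMIT:P6(v=0,ok=F)] out:P5(v=0); bubbles=3
Tick 15: [PARSE:-, VALIDATE:-, TRANSFORM:-, EMIT:-] out:P6(v=0); bubbles=4
Total bubble-slots: 36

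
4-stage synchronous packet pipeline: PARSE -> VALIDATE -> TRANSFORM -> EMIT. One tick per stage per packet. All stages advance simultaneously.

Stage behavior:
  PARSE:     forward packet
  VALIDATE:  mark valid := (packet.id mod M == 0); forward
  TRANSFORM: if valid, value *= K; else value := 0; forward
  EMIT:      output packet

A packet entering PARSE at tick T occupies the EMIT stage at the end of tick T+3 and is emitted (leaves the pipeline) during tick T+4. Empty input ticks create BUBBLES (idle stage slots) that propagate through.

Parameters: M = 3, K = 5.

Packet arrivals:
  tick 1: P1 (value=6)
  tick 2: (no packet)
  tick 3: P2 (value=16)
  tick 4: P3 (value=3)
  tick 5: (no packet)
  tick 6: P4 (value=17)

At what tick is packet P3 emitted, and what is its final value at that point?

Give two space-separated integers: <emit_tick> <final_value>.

Answer: 8 15

Derivation:
Tick 1: [PARSE:P1(v=6,ok=F), VALIDATE:-, TRANSFORM:-, EMIT:-] out:-; in:P1
Tick 2: [PARSE:-, VALIDATE:P1(v=6,ok=F), TRANSFORM:-, EMIT:-] out:-; in:-
Tick 3: [PARSE:P2(v=16,ok=F), VALIDATE:-, TRANSFORM:P1(v=0,ok=F), EMIT:-] out:-; in:P2
Tick 4: [PARSE:P3(v=3,ok=F), VALIDATE:P2(v=16,ok=F), TRANSFORM:-, EMIT:P1(v=0,ok=F)] out:-; in:P3
Tick 5: [PARSE:-, VALIDATE:P3(v=3,ok=T), TRANSFORM:P2(v=0,ok=F), EMIT:-] out:P1(v=0); in:-
Tick 6: [PARSE:P4(v=17,ok=F), VALIDATE:-, TRANSFORM:P3(v=15,ok=T), EMIT:P2(v=0,ok=F)] out:-; in:P4
Tick 7: [PARSE:-, VALIDATE:P4(v=17,ok=F), TRANSFORM:-, EMIT:P3(v=15,ok=T)] out:P2(v=0); in:-
Tick 8: [PARSE:-, VALIDATE:-, TRANSFORM:P4(v=0,ok=F), EMIT:-] out:P3(v=15); in:-
Tick 9: [PARSE:-, VALIDATE:-, TRANSFORM:-, EMIT:P4(v=0,ok=F)] out:-; in:-
Tick 10: [PARSE:-, VALIDATE:-, TRANSFORM:-, EMIT:-] out:P4(v=0); in:-
P3: arrives tick 4, valid=True (id=3, id%3=0), emit tick 8, final value 15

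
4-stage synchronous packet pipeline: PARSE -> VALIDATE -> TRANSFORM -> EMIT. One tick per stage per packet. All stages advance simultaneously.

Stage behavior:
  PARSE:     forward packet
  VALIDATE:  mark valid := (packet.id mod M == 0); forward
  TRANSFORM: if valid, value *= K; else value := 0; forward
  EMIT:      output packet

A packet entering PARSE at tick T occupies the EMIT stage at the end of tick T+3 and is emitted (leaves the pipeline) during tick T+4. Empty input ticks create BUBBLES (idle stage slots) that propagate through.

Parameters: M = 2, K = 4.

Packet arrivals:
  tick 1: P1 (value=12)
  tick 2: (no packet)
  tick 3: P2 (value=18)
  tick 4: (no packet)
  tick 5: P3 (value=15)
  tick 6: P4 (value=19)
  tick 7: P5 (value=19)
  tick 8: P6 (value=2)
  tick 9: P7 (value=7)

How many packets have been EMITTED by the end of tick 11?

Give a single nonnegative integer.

Answer: 5

Derivation:
Tick 1: [PARSE:P1(v=12,ok=F), VALIDATE:-, TRANSFORM:-, EMIT:-] out:-; in:P1
Tick 2: [PARSE:-, VALIDATE:P1(v=12,ok=F), TRANSFORM:-, EMIT:-] out:-; in:-
Tick 3: [PARSE:P2(v=18,ok=F), VALIDATE:-, TRANSFORM:P1(v=0,ok=F), EMIT:-] out:-; in:P2
Tick 4: [PARSE:-, VALIDATE:P2(v=18,ok=T), TRANSFORM:-, EMIT:P1(v=0,ok=F)] out:-; in:-
Tick 5: [PARSE:P3(v=15,ok=F), VALIDATE:-, TRANSFORM:P2(v=72,ok=T), EMIT:-] out:P1(v=0); in:P3
Tick 6: [PARSE:P4(v=19,ok=F), VALIDATE:P3(v=15,ok=F), TRANSFORM:-, EMIT:P2(v=72,ok=T)] out:-; in:P4
Tick 7: [PARSE:P5(v=19,ok=F), VALIDATE:P4(v=19,ok=T), TRANSFORM:P3(v=0,ok=F), EMIT:-] out:P2(v=72); in:P5
Tick 8: [PARSE:P6(v=2,ok=F), VALIDATE:P5(v=19,ok=F), TRANSFORM:P4(v=76,ok=T), EMIT:P3(v=0,ok=F)] out:-; in:P6
Tick 9: [PARSE:P7(v=7,ok=F), VALIDATE:P6(v=2,ok=T), TRANSFORM:P5(v=0,ok=F), EMIT:P4(v=76,ok=T)] out:P3(v=0); in:P7
Tick 10: [PARSE:-, VALIDATE:P7(v=7,ok=F), TRANSFORM:P6(v=8,ok=T), EMIT:P5(v=0,ok=F)] out:P4(v=76); in:-
Tick 11: [PARSE:-, VALIDATE:-, TRANSFORM:P7(v=0,ok=F), EMIT:P6(v=8,ok=T)] out:P5(v=0); in:-
Emitted by tick 11: ['P1', 'P2', 'P3', 'P4', 'P5']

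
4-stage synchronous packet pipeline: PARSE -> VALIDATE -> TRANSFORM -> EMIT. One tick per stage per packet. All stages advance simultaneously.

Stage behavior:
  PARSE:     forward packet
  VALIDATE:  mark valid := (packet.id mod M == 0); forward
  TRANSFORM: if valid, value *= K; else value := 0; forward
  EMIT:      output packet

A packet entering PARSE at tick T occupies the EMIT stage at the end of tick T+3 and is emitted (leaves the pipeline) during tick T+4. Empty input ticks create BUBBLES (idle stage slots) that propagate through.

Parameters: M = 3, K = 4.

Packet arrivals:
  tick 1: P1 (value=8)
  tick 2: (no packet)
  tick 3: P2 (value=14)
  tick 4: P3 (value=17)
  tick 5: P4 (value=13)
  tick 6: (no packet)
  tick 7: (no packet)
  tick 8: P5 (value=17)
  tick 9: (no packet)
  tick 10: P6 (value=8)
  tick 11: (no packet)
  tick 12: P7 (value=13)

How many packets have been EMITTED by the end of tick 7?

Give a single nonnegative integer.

Tick 1: [PARSE:P1(v=8,ok=F), VALIDATE:-, TRANSFORM:-, EMIT:-] out:-; in:P1
Tick 2: [PARSE:-, VALIDATE:P1(v=8,ok=F), TRANSFORM:-, EMIT:-] out:-; in:-
Tick 3: [PARSE:P2(v=14,ok=F), VALIDATE:-, TRANSFORM:P1(v=0,ok=F), EMIT:-] out:-; in:P2
Tick 4: [PARSE:P3(v=17,ok=F), VALIDATE:P2(v=14,ok=F), TRANSFORM:-, EMIT:P1(v=0,ok=F)] out:-; in:P3
Tick 5: [PARSE:P4(v=13,ok=F), VALIDATE:P3(v=17,ok=T), TRANSFORM:P2(v=0,ok=F), EMIT:-] out:P1(v=0); in:P4
Tick 6: [PARSE:-, VALIDATE:P4(v=13,ok=F), TRANSFORM:P3(v=68,ok=T), EMIT:P2(v=0,ok=F)] out:-; in:-
Tick 7: [PARSE:-, VALIDATE:-, TRANSFORM:P4(v=0,ok=F), EMIT:P3(v=68,ok=T)] out:P2(v=0); in:-
Emitted by tick 7: ['P1', 'P2']

Answer: 2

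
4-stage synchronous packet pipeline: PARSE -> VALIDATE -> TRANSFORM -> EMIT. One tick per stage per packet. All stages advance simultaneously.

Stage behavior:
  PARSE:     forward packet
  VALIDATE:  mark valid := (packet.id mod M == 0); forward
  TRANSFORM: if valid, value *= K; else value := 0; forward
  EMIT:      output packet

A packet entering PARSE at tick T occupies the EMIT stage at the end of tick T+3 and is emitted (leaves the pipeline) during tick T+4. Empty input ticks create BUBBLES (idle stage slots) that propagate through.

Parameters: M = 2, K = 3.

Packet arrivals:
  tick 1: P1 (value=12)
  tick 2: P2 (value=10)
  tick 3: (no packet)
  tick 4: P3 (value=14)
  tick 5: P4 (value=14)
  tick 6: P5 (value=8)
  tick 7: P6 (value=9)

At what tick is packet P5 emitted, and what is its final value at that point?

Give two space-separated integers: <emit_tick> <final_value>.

Answer: 10 0

Derivation:
Tick 1: [PARSE:P1(v=12,ok=F), VALIDATE:-, TRANSFORM:-, EMIT:-] out:-; in:P1
Tick 2: [PARSE:P2(v=10,ok=F), VALIDATE:P1(v=12,ok=F), TRANSFORM:-, EMIT:-] out:-; in:P2
Tick 3: [PARSE:-, VALIDATE:P2(v=10,ok=T), TRANSFORM:P1(v=0,ok=F), EMIT:-] out:-; in:-
Tick 4: [PARSE:P3(v=14,ok=F), VALIDATE:-, TRANSFORM:P2(v=30,ok=T), EMIT:P1(v=0,ok=F)] out:-; in:P3
Tick 5: [PARSE:P4(v=14,ok=F), VALIDATE:P3(v=14,ok=F), TRANSFORM:-, EMIT:P2(v=30,ok=T)] out:P1(v=0); in:P4
Tick 6: [PARSE:P5(v=8,ok=F), VALIDATE:P4(v=14,ok=T), TRANSFORM:P3(v=0,ok=F), EMIT:-] out:P2(v=30); in:P5
Tick 7: [PARSE:P6(v=9,ok=F), VALIDATE:P5(v=8,ok=F), TRANSFORM:P4(v=42,ok=T), EMIT:P3(v=0,ok=F)] out:-; in:P6
Tick 8: [PARSE:-, VALIDATE:P6(v=9,ok=T), TRANSFORM:P5(v=0,ok=F), EMIT:P4(v=42,ok=T)] out:P3(v=0); in:-
Tick 9: [PARSE:-, VALIDATE:-, TRANSFORM:P6(v=27,ok=T), EMIT:P5(v=0,ok=F)] out:P4(v=42); in:-
Tick 10: [PARSE:-, VALIDATE:-, TRANSFORM:-, EMIT:P6(v=27,ok=T)] out:P5(v=0); in:-
Tick 11: [PARSE:-, VALIDATE:-, TRANSFORM:-, EMIT:-] out:P6(v=27); in:-
P5: arrives tick 6, valid=False (id=5, id%2=1), emit tick 10, final value 0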